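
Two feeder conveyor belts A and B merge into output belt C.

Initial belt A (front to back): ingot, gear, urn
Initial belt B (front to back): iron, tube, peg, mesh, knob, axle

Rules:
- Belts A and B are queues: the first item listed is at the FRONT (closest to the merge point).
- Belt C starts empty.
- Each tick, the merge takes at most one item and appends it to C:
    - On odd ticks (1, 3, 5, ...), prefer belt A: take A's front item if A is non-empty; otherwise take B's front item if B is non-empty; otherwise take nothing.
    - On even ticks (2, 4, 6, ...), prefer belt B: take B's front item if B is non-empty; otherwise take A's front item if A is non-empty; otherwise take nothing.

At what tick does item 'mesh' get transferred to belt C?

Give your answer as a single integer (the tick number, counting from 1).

Answer: 7

Derivation:
Tick 1: prefer A, take ingot from A; A=[gear,urn] B=[iron,tube,peg,mesh,knob,axle] C=[ingot]
Tick 2: prefer B, take iron from B; A=[gear,urn] B=[tube,peg,mesh,knob,axle] C=[ingot,iron]
Tick 3: prefer A, take gear from A; A=[urn] B=[tube,peg,mesh,knob,axle] C=[ingot,iron,gear]
Tick 4: prefer B, take tube from B; A=[urn] B=[peg,mesh,knob,axle] C=[ingot,iron,gear,tube]
Tick 5: prefer A, take urn from A; A=[-] B=[peg,mesh,knob,axle] C=[ingot,iron,gear,tube,urn]
Tick 6: prefer B, take peg from B; A=[-] B=[mesh,knob,axle] C=[ingot,iron,gear,tube,urn,peg]
Tick 7: prefer A, take mesh from B; A=[-] B=[knob,axle] C=[ingot,iron,gear,tube,urn,peg,mesh]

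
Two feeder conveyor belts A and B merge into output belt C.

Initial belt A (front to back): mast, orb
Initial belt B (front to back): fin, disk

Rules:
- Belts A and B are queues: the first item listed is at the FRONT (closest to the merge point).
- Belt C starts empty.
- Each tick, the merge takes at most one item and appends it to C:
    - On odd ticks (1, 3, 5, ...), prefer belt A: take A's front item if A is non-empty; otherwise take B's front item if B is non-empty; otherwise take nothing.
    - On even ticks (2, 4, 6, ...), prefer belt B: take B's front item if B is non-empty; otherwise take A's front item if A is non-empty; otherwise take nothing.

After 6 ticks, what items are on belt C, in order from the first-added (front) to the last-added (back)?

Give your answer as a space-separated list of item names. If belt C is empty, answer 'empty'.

Answer: mast fin orb disk

Derivation:
Tick 1: prefer A, take mast from A; A=[orb] B=[fin,disk] C=[mast]
Tick 2: prefer B, take fin from B; A=[orb] B=[disk] C=[mast,fin]
Tick 3: prefer A, take orb from A; A=[-] B=[disk] C=[mast,fin,orb]
Tick 4: prefer B, take disk from B; A=[-] B=[-] C=[mast,fin,orb,disk]
Tick 5: prefer A, both empty, nothing taken; A=[-] B=[-] C=[mast,fin,orb,disk]
Tick 6: prefer B, both empty, nothing taken; A=[-] B=[-] C=[mast,fin,orb,disk]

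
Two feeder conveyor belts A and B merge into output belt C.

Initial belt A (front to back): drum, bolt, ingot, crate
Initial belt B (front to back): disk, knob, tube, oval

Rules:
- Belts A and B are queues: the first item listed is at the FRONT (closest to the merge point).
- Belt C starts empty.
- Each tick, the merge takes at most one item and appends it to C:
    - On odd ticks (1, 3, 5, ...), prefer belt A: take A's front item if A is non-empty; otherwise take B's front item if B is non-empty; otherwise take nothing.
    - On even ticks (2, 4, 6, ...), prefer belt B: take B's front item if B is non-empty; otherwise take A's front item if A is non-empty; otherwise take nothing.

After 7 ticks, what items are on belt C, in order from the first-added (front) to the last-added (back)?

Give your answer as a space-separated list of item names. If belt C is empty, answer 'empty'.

Answer: drum disk bolt knob ingot tube crate

Derivation:
Tick 1: prefer A, take drum from A; A=[bolt,ingot,crate] B=[disk,knob,tube,oval] C=[drum]
Tick 2: prefer B, take disk from B; A=[bolt,ingot,crate] B=[knob,tube,oval] C=[drum,disk]
Tick 3: prefer A, take bolt from A; A=[ingot,crate] B=[knob,tube,oval] C=[drum,disk,bolt]
Tick 4: prefer B, take knob from B; A=[ingot,crate] B=[tube,oval] C=[drum,disk,bolt,knob]
Tick 5: prefer A, take ingot from A; A=[crate] B=[tube,oval] C=[drum,disk,bolt,knob,ingot]
Tick 6: prefer B, take tube from B; A=[crate] B=[oval] C=[drum,disk,bolt,knob,ingot,tube]
Tick 7: prefer A, take crate from A; A=[-] B=[oval] C=[drum,disk,bolt,knob,ingot,tube,crate]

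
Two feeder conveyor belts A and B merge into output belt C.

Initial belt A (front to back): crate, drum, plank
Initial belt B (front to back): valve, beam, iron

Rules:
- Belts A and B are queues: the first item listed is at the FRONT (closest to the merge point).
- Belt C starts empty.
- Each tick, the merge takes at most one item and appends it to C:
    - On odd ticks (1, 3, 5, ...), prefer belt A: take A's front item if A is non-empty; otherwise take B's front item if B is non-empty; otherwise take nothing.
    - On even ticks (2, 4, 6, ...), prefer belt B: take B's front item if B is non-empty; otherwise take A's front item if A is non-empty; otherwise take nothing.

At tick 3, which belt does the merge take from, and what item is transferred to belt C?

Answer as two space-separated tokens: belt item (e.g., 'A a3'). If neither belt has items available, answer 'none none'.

Tick 1: prefer A, take crate from A; A=[drum,plank] B=[valve,beam,iron] C=[crate]
Tick 2: prefer B, take valve from B; A=[drum,plank] B=[beam,iron] C=[crate,valve]
Tick 3: prefer A, take drum from A; A=[plank] B=[beam,iron] C=[crate,valve,drum]

Answer: A drum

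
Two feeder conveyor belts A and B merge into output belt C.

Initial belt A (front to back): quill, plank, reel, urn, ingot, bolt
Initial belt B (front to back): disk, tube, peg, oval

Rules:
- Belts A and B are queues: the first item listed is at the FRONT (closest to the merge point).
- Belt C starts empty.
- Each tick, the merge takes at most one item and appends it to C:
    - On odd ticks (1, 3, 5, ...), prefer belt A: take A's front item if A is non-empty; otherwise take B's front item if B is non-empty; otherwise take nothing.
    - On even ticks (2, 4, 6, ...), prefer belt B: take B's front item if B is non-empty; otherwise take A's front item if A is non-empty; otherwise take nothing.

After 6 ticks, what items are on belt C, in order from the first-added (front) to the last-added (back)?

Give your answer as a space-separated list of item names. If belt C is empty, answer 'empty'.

Answer: quill disk plank tube reel peg

Derivation:
Tick 1: prefer A, take quill from A; A=[plank,reel,urn,ingot,bolt] B=[disk,tube,peg,oval] C=[quill]
Tick 2: prefer B, take disk from B; A=[plank,reel,urn,ingot,bolt] B=[tube,peg,oval] C=[quill,disk]
Tick 3: prefer A, take plank from A; A=[reel,urn,ingot,bolt] B=[tube,peg,oval] C=[quill,disk,plank]
Tick 4: prefer B, take tube from B; A=[reel,urn,ingot,bolt] B=[peg,oval] C=[quill,disk,plank,tube]
Tick 5: prefer A, take reel from A; A=[urn,ingot,bolt] B=[peg,oval] C=[quill,disk,plank,tube,reel]
Tick 6: prefer B, take peg from B; A=[urn,ingot,bolt] B=[oval] C=[quill,disk,plank,tube,reel,peg]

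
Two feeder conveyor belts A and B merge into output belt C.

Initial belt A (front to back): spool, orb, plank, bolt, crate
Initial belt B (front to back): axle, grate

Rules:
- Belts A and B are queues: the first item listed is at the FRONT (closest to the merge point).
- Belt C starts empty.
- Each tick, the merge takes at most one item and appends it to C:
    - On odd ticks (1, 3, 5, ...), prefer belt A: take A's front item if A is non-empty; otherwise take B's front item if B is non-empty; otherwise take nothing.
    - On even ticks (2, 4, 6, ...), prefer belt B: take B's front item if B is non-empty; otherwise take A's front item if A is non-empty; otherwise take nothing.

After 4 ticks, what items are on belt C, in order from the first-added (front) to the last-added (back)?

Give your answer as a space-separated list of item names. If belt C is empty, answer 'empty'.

Answer: spool axle orb grate

Derivation:
Tick 1: prefer A, take spool from A; A=[orb,plank,bolt,crate] B=[axle,grate] C=[spool]
Tick 2: prefer B, take axle from B; A=[orb,plank,bolt,crate] B=[grate] C=[spool,axle]
Tick 3: prefer A, take orb from A; A=[plank,bolt,crate] B=[grate] C=[spool,axle,orb]
Tick 4: prefer B, take grate from B; A=[plank,bolt,crate] B=[-] C=[spool,axle,orb,grate]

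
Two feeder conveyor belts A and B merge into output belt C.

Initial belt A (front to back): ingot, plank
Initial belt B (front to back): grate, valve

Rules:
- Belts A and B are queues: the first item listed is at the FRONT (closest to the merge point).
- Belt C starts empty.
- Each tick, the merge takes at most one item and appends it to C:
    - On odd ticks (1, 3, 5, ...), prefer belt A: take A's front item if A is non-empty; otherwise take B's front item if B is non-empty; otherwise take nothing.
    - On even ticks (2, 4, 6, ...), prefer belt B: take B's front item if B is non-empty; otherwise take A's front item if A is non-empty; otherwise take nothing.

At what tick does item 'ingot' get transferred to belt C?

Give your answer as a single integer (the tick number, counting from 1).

Answer: 1

Derivation:
Tick 1: prefer A, take ingot from A; A=[plank] B=[grate,valve] C=[ingot]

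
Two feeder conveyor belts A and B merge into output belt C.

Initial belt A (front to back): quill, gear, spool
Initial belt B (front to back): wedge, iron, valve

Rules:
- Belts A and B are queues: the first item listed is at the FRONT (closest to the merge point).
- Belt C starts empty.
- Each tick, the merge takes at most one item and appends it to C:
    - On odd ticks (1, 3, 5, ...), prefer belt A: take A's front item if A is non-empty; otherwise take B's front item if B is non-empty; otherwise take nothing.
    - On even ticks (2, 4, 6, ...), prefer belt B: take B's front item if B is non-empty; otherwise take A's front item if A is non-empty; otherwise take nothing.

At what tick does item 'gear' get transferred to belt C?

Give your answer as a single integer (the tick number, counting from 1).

Tick 1: prefer A, take quill from A; A=[gear,spool] B=[wedge,iron,valve] C=[quill]
Tick 2: prefer B, take wedge from B; A=[gear,spool] B=[iron,valve] C=[quill,wedge]
Tick 3: prefer A, take gear from A; A=[spool] B=[iron,valve] C=[quill,wedge,gear]

Answer: 3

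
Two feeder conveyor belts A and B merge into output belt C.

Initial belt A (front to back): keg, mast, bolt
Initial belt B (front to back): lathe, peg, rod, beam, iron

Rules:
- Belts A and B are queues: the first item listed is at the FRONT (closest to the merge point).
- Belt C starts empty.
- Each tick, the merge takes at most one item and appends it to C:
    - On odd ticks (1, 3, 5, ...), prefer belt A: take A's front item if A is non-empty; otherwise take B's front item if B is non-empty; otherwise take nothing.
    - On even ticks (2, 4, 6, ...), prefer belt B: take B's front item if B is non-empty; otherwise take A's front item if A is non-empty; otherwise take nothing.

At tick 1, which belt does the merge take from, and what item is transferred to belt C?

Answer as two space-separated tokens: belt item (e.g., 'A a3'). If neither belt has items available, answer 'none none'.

Answer: A keg

Derivation:
Tick 1: prefer A, take keg from A; A=[mast,bolt] B=[lathe,peg,rod,beam,iron] C=[keg]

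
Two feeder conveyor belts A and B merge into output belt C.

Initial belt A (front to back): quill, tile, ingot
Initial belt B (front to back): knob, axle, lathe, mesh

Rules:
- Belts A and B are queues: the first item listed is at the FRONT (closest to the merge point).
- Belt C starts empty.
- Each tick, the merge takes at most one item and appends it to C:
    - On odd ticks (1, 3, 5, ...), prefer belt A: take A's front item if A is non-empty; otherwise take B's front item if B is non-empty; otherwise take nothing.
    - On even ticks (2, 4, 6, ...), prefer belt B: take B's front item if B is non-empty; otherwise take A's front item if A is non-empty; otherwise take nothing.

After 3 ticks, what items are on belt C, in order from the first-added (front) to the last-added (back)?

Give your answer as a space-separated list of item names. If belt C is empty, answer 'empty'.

Answer: quill knob tile

Derivation:
Tick 1: prefer A, take quill from A; A=[tile,ingot] B=[knob,axle,lathe,mesh] C=[quill]
Tick 2: prefer B, take knob from B; A=[tile,ingot] B=[axle,lathe,mesh] C=[quill,knob]
Tick 3: prefer A, take tile from A; A=[ingot] B=[axle,lathe,mesh] C=[quill,knob,tile]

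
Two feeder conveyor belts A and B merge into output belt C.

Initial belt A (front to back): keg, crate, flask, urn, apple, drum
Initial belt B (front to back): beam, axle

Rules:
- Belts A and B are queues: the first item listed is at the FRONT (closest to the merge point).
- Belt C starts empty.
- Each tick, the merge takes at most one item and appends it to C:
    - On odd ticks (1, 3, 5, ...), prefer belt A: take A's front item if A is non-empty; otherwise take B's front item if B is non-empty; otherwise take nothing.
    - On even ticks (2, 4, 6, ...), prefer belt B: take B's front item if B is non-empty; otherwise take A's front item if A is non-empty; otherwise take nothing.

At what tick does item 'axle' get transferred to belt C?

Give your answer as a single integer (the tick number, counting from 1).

Answer: 4

Derivation:
Tick 1: prefer A, take keg from A; A=[crate,flask,urn,apple,drum] B=[beam,axle] C=[keg]
Tick 2: prefer B, take beam from B; A=[crate,flask,urn,apple,drum] B=[axle] C=[keg,beam]
Tick 3: prefer A, take crate from A; A=[flask,urn,apple,drum] B=[axle] C=[keg,beam,crate]
Tick 4: prefer B, take axle from B; A=[flask,urn,apple,drum] B=[-] C=[keg,beam,crate,axle]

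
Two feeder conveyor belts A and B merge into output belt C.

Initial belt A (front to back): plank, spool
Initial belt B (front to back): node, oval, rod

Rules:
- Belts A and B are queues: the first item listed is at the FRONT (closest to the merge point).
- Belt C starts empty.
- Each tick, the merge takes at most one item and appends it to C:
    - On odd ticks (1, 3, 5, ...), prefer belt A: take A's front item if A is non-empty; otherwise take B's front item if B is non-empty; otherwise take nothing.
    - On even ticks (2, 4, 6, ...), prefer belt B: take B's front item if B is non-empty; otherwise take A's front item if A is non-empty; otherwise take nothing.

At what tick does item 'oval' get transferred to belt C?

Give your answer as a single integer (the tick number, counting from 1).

Answer: 4

Derivation:
Tick 1: prefer A, take plank from A; A=[spool] B=[node,oval,rod] C=[plank]
Tick 2: prefer B, take node from B; A=[spool] B=[oval,rod] C=[plank,node]
Tick 3: prefer A, take spool from A; A=[-] B=[oval,rod] C=[plank,node,spool]
Tick 4: prefer B, take oval from B; A=[-] B=[rod] C=[plank,node,spool,oval]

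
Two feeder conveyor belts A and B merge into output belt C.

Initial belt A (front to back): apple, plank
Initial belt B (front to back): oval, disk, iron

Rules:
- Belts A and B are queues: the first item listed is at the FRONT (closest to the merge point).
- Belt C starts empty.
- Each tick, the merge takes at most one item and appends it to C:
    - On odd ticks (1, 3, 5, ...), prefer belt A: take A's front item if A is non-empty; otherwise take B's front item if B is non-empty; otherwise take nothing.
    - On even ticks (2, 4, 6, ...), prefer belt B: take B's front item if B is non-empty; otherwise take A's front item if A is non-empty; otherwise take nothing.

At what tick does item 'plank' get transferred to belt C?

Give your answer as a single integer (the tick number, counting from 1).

Tick 1: prefer A, take apple from A; A=[plank] B=[oval,disk,iron] C=[apple]
Tick 2: prefer B, take oval from B; A=[plank] B=[disk,iron] C=[apple,oval]
Tick 3: prefer A, take plank from A; A=[-] B=[disk,iron] C=[apple,oval,plank]

Answer: 3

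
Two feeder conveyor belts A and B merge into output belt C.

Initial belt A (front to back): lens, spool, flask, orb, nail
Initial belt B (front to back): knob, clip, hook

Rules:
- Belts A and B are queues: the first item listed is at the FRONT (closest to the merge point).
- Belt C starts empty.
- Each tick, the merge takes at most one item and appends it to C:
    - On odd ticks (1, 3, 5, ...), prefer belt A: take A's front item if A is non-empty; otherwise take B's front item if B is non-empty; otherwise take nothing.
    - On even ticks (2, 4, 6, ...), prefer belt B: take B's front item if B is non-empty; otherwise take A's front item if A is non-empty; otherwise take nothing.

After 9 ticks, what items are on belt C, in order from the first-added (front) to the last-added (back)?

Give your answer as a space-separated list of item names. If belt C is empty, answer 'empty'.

Tick 1: prefer A, take lens from A; A=[spool,flask,orb,nail] B=[knob,clip,hook] C=[lens]
Tick 2: prefer B, take knob from B; A=[spool,flask,orb,nail] B=[clip,hook] C=[lens,knob]
Tick 3: prefer A, take spool from A; A=[flask,orb,nail] B=[clip,hook] C=[lens,knob,spool]
Tick 4: prefer B, take clip from B; A=[flask,orb,nail] B=[hook] C=[lens,knob,spool,clip]
Tick 5: prefer A, take flask from A; A=[orb,nail] B=[hook] C=[lens,knob,spool,clip,flask]
Tick 6: prefer B, take hook from B; A=[orb,nail] B=[-] C=[lens,knob,spool,clip,flask,hook]
Tick 7: prefer A, take orb from A; A=[nail] B=[-] C=[lens,knob,spool,clip,flask,hook,orb]
Tick 8: prefer B, take nail from A; A=[-] B=[-] C=[lens,knob,spool,clip,flask,hook,orb,nail]
Tick 9: prefer A, both empty, nothing taken; A=[-] B=[-] C=[lens,knob,spool,clip,flask,hook,orb,nail]

Answer: lens knob spool clip flask hook orb nail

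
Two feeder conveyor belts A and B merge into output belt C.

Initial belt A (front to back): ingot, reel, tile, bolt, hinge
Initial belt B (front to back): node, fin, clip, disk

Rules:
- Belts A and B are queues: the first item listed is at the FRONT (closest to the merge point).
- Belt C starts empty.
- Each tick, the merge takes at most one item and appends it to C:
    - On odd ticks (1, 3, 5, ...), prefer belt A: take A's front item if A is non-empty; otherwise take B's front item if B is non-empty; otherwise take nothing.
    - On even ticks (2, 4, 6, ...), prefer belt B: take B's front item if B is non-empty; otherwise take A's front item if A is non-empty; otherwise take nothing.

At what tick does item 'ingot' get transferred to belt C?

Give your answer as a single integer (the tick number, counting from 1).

Answer: 1

Derivation:
Tick 1: prefer A, take ingot from A; A=[reel,tile,bolt,hinge] B=[node,fin,clip,disk] C=[ingot]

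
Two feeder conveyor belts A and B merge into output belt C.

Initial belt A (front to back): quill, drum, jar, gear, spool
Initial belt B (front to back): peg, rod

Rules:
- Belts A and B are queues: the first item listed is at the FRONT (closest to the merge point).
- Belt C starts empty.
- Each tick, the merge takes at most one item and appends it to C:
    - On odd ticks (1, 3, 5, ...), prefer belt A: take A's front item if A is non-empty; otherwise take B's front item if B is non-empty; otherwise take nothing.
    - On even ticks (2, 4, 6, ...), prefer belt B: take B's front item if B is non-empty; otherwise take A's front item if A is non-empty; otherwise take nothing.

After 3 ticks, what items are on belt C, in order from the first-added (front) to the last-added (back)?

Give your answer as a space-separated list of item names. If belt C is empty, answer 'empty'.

Tick 1: prefer A, take quill from A; A=[drum,jar,gear,spool] B=[peg,rod] C=[quill]
Tick 2: prefer B, take peg from B; A=[drum,jar,gear,spool] B=[rod] C=[quill,peg]
Tick 3: prefer A, take drum from A; A=[jar,gear,spool] B=[rod] C=[quill,peg,drum]

Answer: quill peg drum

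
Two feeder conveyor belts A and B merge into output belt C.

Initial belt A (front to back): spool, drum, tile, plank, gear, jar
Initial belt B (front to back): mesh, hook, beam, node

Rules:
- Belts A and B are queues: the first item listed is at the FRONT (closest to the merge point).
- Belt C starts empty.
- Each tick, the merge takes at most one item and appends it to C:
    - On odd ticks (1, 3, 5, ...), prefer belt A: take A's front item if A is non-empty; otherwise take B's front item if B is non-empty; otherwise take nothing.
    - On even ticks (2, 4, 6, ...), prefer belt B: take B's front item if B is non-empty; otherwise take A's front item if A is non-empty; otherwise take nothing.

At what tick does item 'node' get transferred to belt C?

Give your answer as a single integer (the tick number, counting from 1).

Answer: 8

Derivation:
Tick 1: prefer A, take spool from A; A=[drum,tile,plank,gear,jar] B=[mesh,hook,beam,node] C=[spool]
Tick 2: prefer B, take mesh from B; A=[drum,tile,plank,gear,jar] B=[hook,beam,node] C=[spool,mesh]
Tick 3: prefer A, take drum from A; A=[tile,plank,gear,jar] B=[hook,beam,node] C=[spool,mesh,drum]
Tick 4: prefer B, take hook from B; A=[tile,plank,gear,jar] B=[beam,node] C=[spool,mesh,drum,hook]
Tick 5: prefer A, take tile from A; A=[plank,gear,jar] B=[beam,node] C=[spool,mesh,drum,hook,tile]
Tick 6: prefer B, take beam from B; A=[plank,gear,jar] B=[node] C=[spool,mesh,drum,hook,tile,beam]
Tick 7: prefer A, take plank from A; A=[gear,jar] B=[node] C=[spool,mesh,drum,hook,tile,beam,plank]
Tick 8: prefer B, take node from B; A=[gear,jar] B=[-] C=[spool,mesh,drum,hook,tile,beam,plank,node]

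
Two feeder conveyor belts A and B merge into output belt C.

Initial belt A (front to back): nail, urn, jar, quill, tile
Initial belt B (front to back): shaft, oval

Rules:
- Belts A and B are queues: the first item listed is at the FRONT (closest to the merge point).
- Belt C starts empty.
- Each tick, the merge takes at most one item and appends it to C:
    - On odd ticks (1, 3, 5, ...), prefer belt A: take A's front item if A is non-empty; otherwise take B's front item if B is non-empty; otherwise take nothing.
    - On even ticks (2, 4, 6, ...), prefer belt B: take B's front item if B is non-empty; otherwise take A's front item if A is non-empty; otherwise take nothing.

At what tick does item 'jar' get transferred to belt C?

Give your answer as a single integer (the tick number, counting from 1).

Answer: 5

Derivation:
Tick 1: prefer A, take nail from A; A=[urn,jar,quill,tile] B=[shaft,oval] C=[nail]
Tick 2: prefer B, take shaft from B; A=[urn,jar,quill,tile] B=[oval] C=[nail,shaft]
Tick 3: prefer A, take urn from A; A=[jar,quill,tile] B=[oval] C=[nail,shaft,urn]
Tick 4: prefer B, take oval from B; A=[jar,quill,tile] B=[-] C=[nail,shaft,urn,oval]
Tick 5: prefer A, take jar from A; A=[quill,tile] B=[-] C=[nail,shaft,urn,oval,jar]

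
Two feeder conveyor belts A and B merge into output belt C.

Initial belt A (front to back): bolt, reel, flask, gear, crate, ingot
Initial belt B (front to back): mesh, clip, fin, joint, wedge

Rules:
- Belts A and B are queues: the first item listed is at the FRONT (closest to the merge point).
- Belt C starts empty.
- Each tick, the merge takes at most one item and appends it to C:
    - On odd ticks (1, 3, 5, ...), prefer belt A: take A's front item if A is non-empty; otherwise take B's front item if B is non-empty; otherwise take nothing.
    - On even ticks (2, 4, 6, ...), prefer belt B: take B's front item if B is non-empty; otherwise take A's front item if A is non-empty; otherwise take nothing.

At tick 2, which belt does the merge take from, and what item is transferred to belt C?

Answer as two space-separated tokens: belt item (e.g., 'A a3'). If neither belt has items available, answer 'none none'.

Tick 1: prefer A, take bolt from A; A=[reel,flask,gear,crate,ingot] B=[mesh,clip,fin,joint,wedge] C=[bolt]
Tick 2: prefer B, take mesh from B; A=[reel,flask,gear,crate,ingot] B=[clip,fin,joint,wedge] C=[bolt,mesh]

Answer: B mesh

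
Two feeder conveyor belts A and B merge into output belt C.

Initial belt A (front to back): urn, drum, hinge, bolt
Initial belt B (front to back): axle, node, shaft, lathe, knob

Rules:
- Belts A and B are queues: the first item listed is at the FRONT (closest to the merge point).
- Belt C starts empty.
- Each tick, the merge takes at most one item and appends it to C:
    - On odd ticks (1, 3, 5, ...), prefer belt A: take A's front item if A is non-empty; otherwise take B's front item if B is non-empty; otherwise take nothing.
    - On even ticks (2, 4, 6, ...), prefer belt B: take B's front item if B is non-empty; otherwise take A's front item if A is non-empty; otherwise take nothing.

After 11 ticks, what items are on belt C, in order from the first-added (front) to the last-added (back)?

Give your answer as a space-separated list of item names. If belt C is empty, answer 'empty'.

Tick 1: prefer A, take urn from A; A=[drum,hinge,bolt] B=[axle,node,shaft,lathe,knob] C=[urn]
Tick 2: prefer B, take axle from B; A=[drum,hinge,bolt] B=[node,shaft,lathe,knob] C=[urn,axle]
Tick 3: prefer A, take drum from A; A=[hinge,bolt] B=[node,shaft,lathe,knob] C=[urn,axle,drum]
Tick 4: prefer B, take node from B; A=[hinge,bolt] B=[shaft,lathe,knob] C=[urn,axle,drum,node]
Tick 5: prefer A, take hinge from A; A=[bolt] B=[shaft,lathe,knob] C=[urn,axle,drum,node,hinge]
Tick 6: prefer B, take shaft from B; A=[bolt] B=[lathe,knob] C=[urn,axle,drum,node,hinge,shaft]
Tick 7: prefer A, take bolt from A; A=[-] B=[lathe,knob] C=[urn,axle,drum,node,hinge,shaft,bolt]
Tick 8: prefer B, take lathe from B; A=[-] B=[knob] C=[urn,axle,drum,node,hinge,shaft,bolt,lathe]
Tick 9: prefer A, take knob from B; A=[-] B=[-] C=[urn,axle,drum,node,hinge,shaft,bolt,lathe,knob]
Tick 10: prefer B, both empty, nothing taken; A=[-] B=[-] C=[urn,axle,drum,node,hinge,shaft,bolt,lathe,knob]
Tick 11: prefer A, both empty, nothing taken; A=[-] B=[-] C=[urn,axle,drum,node,hinge,shaft,bolt,lathe,knob]

Answer: urn axle drum node hinge shaft bolt lathe knob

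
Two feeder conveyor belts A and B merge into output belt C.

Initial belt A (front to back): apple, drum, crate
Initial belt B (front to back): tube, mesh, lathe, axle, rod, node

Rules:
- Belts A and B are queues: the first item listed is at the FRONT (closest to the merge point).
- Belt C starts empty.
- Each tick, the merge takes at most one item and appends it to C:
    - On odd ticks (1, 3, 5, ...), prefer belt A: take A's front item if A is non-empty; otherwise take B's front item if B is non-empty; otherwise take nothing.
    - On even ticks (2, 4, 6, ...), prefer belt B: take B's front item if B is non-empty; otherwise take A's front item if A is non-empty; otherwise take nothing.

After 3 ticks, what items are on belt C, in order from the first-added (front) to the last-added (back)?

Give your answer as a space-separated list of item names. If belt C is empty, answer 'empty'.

Tick 1: prefer A, take apple from A; A=[drum,crate] B=[tube,mesh,lathe,axle,rod,node] C=[apple]
Tick 2: prefer B, take tube from B; A=[drum,crate] B=[mesh,lathe,axle,rod,node] C=[apple,tube]
Tick 3: prefer A, take drum from A; A=[crate] B=[mesh,lathe,axle,rod,node] C=[apple,tube,drum]

Answer: apple tube drum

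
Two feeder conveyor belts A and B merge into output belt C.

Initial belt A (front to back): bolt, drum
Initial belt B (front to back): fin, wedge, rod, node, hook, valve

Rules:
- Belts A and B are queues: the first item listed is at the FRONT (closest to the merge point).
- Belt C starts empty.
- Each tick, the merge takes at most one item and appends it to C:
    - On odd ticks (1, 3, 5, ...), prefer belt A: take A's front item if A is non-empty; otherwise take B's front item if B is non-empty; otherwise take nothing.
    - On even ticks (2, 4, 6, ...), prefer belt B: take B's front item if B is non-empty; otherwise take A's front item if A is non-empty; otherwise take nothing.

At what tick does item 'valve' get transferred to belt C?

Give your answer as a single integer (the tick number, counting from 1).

Tick 1: prefer A, take bolt from A; A=[drum] B=[fin,wedge,rod,node,hook,valve] C=[bolt]
Tick 2: prefer B, take fin from B; A=[drum] B=[wedge,rod,node,hook,valve] C=[bolt,fin]
Tick 3: prefer A, take drum from A; A=[-] B=[wedge,rod,node,hook,valve] C=[bolt,fin,drum]
Tick 4: prefer B, take wedge from B; A=[-] B=[rod,node,hook,valve] C=[bolt,fin,drum,wedge]
Tick 5: prefer A, take rod from B; A=[-] B=[node,hook,valve] C=[bolt,fin,drum,wedge,rod]
Tick 6: prefer B, take node from B; A=[-] B=[hook,valve] C=[bolt,fin,drum,wedge,rod,node]
Tick 7: prefer A, take hook from B; A=[-] B=[valve] C=[bolt,fin,drum,wedge,rod,node,hook]
Tick 8: prefer B, take valve from B; A=[-] B=[-] C=[bolt,fin,drum,wedge,rod,node,hook,valve]

Answer: 8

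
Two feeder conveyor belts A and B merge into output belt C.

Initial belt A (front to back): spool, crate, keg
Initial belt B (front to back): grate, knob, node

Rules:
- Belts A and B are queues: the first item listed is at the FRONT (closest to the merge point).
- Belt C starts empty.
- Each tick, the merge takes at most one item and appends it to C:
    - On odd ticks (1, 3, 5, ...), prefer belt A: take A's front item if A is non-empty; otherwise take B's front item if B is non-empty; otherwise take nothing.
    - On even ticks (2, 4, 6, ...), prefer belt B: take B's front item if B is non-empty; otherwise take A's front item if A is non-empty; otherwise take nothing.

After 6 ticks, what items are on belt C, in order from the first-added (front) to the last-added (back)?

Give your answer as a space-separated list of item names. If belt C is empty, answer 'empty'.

Tick 1: prefer A, take spool from A; A=[crate,keg] B=[grate,knob,node] C=[spool]
Tick 2: prefer B, take grate from B; A=[crate,keg] B=[knob,node] C=[spool,grate]
Tick 3: prefer A, take crate from A; A=[keg] B=[knob,node] C=[spool,grate,crate]
Tick 4: prefer B, take knob from B; A=[keg] B=[node] C=[spool,grate,crate,knob]
Tick 5: prefer A, take keg from A; A=[-] B=[node] C=[spool,grate,crate,knob,keg]
Tick 6: prefer B, take node from B; A=[-] B=[-] C=[spool,grate,crate,knob,keg,node]

Answer: spool grate crate knob keg node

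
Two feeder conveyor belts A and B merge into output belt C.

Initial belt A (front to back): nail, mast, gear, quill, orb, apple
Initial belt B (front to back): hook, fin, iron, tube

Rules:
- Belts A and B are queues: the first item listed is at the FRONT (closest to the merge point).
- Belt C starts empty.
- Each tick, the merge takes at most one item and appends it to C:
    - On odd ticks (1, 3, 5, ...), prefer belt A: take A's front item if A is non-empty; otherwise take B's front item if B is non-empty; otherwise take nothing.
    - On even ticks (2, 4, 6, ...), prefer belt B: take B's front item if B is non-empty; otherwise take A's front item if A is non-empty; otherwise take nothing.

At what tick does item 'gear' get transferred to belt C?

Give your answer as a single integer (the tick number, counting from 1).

Answer: 5

Derivation:
Tick 1: prefer A, take nail from A; A=[mast,gear,quill,orb,apple] B=[hook,fin,iron,tube] C=[nail]
Tick 2: prefer B, take hook from B; A=[mast,gear,quill,orb,apple] B=[fin,iron,tube] C=[nail,hook]
Tick 3: prefer A, take mast from A; A=[gear,quill,orb,apple] B=[fin,iron,tube] C=[nail,hook,mast]
Tick 4: prefer B, take fin from B; A=[gear,quill,orb,apple] B=[iron,tube] C=[nail,hook,mast,fin]
Tick 5: prefer A, take gear from A; A=[quill,orb,apple] B=[iron,tube] C=[nail,hook,mast,fin,gear]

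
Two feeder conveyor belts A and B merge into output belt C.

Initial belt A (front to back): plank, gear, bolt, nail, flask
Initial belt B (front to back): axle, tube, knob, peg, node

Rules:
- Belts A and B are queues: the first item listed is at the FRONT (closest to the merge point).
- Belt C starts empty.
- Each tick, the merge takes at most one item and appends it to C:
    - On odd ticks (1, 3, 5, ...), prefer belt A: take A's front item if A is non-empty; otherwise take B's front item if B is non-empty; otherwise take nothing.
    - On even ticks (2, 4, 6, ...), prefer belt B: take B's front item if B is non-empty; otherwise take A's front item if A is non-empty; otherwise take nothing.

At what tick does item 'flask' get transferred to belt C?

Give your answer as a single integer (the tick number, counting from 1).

Tick 1: prefer A, take plank from A; A=[gear,bolt,nail,flask] B=[axle,tube,knob,peg,node] C=[plank]
Tick 2: prefer B, take axle from B; A=[gear,bolt,nail,flask] B=[tube,knob,peg,node] C=[plank,axle]
Tick 3: prefer A, take gear from A; A=[bolt,nail,flask] B=[tube,knob,peg,node] C=[plank,axle,gear]
Tick 4: prefer B, take tube from B; A=[bolt,nail,flask] B=[knob,peg,node] C=[plank,axle,gear,tube]
Tick 5: prefer A, take bolt from A; A=[nail,flask] B=[knob,peg,node] C=[plank,axle,gear,tube,bolt]
Tick 6: prefer B, take knob from B; A=[nail,flask] B=[peg,node] C=[plank,axle,gear,tube,bolt,knob]
Tick 7: prefer A, take nail from A; A=[flask] B=[peg,node] C=[plank,axle,gear,tube,bolt,knob,nail]
Tick 8: prefer B, take peg from B; A=[flask] B=[node] C=[plank,axle,gear,tube,bolt,knob,nail,peg]
Tick 9: prefer A, take flask from A; A=[-] B=[node] C=[plank,axle,gear,tube,bolt,knob,nail,peg,flask]

Answer: 9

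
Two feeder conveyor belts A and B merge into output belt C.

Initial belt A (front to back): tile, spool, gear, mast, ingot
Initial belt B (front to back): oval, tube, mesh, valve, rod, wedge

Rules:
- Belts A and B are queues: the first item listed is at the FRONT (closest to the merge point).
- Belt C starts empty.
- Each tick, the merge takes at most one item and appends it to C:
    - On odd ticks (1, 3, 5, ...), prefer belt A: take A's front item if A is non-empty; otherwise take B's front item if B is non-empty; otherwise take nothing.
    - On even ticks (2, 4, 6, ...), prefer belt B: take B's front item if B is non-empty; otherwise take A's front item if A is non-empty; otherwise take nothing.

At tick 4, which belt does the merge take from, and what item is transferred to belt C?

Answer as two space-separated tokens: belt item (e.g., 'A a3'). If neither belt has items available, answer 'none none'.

Tick 1: prefer A, take tile from A; A=[spool,gear,mast,ingot] B=[oval,tube,mesh,valve,rod,wedge] C=[tile]
Tick 2: prefer B, take oval from B; A=[spool,gear,mast,ingot] B=[tube,mesh,valve,rod,wedge] C=[tile,oval]
Tick 3: prefer A, take spool from A; A=[gear,mast,ingot] B=[tube,mesh,valve,rod,wedge] C=[tile,oval,spool]
Tick 4: prefer B, take tube from B; A=[gear,mast,ingot] B=[mesh,valve,rod,wedge] C=[tile,oval,spool,tube]

Answer: B tube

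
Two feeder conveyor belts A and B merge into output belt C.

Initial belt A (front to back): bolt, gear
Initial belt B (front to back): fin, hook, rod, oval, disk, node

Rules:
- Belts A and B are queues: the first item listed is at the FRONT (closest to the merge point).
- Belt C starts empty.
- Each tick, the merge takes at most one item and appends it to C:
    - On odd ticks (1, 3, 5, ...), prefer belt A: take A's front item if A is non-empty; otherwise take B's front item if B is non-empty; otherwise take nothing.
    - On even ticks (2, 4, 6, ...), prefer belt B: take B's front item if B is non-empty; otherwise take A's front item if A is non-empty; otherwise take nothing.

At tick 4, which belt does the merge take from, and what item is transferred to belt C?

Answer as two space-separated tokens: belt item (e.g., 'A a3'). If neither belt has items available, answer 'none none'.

Answer: B hook

Derivation:
Tick 1: prefer A, take bolt from A; A=[gear] B=[fin,hook,rod,oval,disk,node] C=[bolt]
Tick 2: prefer B, take fin from B; A=[gear] B=[hook,rod,oval,disk,node] C=[bolt,fin]
Tick 3: prefer A, take gear from A; A=[-] B=[hook,rod,oval,disk,node] C=[bolt,fin,gear]
Tick 4: prefer B, take hook from B; A=[-] B=[rod,oval,disk,node] C=[bolt,fin,gear,hook]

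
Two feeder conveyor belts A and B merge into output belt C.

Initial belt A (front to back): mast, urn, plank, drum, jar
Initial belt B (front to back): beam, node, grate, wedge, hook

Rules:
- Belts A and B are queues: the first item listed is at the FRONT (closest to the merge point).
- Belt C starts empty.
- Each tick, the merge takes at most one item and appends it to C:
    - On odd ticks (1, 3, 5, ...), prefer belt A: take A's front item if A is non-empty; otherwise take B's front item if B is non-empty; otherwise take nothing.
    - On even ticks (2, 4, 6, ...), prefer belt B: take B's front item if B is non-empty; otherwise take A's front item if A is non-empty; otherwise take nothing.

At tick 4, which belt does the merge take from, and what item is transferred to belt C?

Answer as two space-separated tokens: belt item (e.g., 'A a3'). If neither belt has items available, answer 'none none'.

Tick 1: prefer A, take mast from A; A=[urn,plank,drum,jar] B=[beam,node,grate,wedge,hook] C=[mast]
Tick 2: prefer B, take beam from B; A=[urn,plank,drum,jar] B=[node,grate,wedge,hook] C=[mast,beam]
Tick 3: prefer A, take urn from A; A=[plank,drum,jar] B=[node,grate,wedge,hook] C=[mast,beam,urn]
Tick 4: prefer B, take node from B; A=[plank,drum,jar] B=[grate,wedge,hook] C=[mast,beam,urn,node]

Answer: B node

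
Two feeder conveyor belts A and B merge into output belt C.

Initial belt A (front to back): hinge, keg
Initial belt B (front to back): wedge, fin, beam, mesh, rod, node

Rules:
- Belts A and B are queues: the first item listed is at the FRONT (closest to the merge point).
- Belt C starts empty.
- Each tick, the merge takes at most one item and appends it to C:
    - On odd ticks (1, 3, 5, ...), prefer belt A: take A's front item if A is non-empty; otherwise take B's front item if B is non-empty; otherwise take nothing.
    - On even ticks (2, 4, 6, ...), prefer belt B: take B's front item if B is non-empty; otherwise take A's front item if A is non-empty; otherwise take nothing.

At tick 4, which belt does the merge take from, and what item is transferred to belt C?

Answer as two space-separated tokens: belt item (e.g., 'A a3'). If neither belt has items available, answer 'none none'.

Tick 1: prefer A, take hinge from A; A=[keg] B=[wedge,fin,beam,mesh,rod,node] C=[hinge]
Tick 2: prefer B, take wedge from B; A=[keg] B=[fin,beam,mesh,rod,node] C=[hinge,wedge]
Tick 3: prefer A, take keg from A; A=[-] B=[fin,beam,mesh,rod,node] C=[hinge,wedge,keg]
Tick 4: prefer B, take fin from B; A=[-] B=[beam,mesh,rod,node] C=[hinge,wedge,keg,fin]

Answer: B fin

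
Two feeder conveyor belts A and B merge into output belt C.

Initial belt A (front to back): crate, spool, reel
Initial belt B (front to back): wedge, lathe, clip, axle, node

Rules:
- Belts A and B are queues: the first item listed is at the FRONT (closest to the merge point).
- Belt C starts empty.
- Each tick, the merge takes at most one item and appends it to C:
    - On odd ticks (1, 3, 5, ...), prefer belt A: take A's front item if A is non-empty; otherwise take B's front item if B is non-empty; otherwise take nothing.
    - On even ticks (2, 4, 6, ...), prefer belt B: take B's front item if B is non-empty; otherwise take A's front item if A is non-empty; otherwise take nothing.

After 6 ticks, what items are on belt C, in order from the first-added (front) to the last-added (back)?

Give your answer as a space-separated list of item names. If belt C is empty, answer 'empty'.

Tick 1: prefer A, take crate from A; A=[spool,reel] B=[wedge,lathe,clip,axle,node] C=[crate]
Tick 2: prefer B, take wedge from B; A=[spool,reel] B=[lathe,clip,axle,node] C=[crate,wedge]
Tick 3: prefer A, take spool from A; A=[reel] B=[lathe,clip,axle,node] C=[crate,wedge,spool]
Tick 4: prefer B, take lathe from B; A=[reel] B=[clip,axle,node] C=[crate,wedge,spool,lathe]
Tick 5: prefer A, take reel from A; A=[-] B=[clip,axle,node] C=[crate,wedge,spool,lathe,reel]
Tick 6: prefer B, take clip from B; A=[-] B=[axle,node] C=[crate,wedge,spool,lathe,reel,clip]

Answer: crate wedge spool lathe reel clip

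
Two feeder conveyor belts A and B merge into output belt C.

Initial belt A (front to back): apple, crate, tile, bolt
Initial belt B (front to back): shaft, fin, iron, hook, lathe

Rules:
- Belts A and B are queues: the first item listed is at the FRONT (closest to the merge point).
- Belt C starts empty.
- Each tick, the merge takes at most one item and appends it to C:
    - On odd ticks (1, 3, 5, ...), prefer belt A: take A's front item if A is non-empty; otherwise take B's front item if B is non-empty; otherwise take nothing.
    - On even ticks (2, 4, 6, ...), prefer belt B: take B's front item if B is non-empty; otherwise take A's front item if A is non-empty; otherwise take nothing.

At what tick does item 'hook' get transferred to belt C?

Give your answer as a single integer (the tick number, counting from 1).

Tick 1: prefer A, take apple from A; A=[crate,tile,bolt] B=[shaft,fin,iron,hook,lathe] C=[apple]
Tick 2: prefer B, take shaft from B; A=[crate,tile,bolt] B=[fin,iron,hook,lathe] C=[apple,shaft]
Tick 3: prefer A, take crate from A; A=[tile,bolt] B=[fin,iron,hook,lathe] C=[apple,shaft,crate]
Tick 4: prefer B, take fin from B; A=[tile,bolt] B=[iron,hook,lathe] C=[apple,shaft,crate,fin]
Tick 5: prefer A, take tile from A; A=[bolt] B=[iron,hook,lathe] C=[apple,shaft,crate,fin,tile]
Tick 6: prefer B, take iron from B; A=[bolt] B=[hook,lathe] C=[apple,shaft,crate,fin,tile,iron]
Tick 7: prefer A, take bolt from A; A=[-] B=[hook,lathe] C=[apple,shaft,crate,fin,tile,iron,bolt]
Tick 8: prefer B, take hook from B; A=[-] B=[lathe] C=[apple,shaft,crate,fin,tile,iron,bolt,hook]

Answer: 8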